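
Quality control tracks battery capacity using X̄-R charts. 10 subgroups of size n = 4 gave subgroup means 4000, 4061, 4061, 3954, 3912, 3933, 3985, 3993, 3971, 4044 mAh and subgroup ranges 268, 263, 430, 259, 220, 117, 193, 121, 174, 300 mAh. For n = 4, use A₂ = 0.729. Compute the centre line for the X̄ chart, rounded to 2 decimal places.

3991.40

X̄̄ = (4000 + 4061 + 4061 + 3954 + 3912 + 3933 + 3985 + 3993 + 3971 + 4044) / 10 = 39914.0000 / 10 = 3991.4000
CL = X̄̄ = 3991.4000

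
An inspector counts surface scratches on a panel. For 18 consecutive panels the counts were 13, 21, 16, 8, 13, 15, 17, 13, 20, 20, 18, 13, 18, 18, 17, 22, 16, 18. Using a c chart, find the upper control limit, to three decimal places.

28.610

c̄ = (13 + 21 + 16 + 8 + 13 + 15 + 17 + 13 + 20 + 20 + 18 + 13 + 18 + 18 + 17 + 22 + 16 + 18) / 18 = 296 / 18 = 16.4444
UCL = c̄ + 3√c̄ = 16.4444 + 3 × √16.4444 = 16.4444 + 3 × 4.0552 = 28.6100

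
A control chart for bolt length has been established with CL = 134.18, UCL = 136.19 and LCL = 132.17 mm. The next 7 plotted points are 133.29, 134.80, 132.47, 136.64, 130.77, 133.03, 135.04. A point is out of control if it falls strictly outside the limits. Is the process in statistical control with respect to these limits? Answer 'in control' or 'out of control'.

Compare each point to [132.17, 136.19]: sample 4 = 136.64 > UCL; sample 5 = 130.77 < LCL.

out of control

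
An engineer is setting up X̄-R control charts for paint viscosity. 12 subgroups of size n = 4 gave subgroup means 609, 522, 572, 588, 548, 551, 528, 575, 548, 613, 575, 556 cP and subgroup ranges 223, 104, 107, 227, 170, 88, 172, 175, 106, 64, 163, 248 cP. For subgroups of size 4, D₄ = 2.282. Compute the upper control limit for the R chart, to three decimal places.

R̄ = (223 + 104 + 107 + 227 + 170 + 88 + 172 + 175 + 106 + 64 + 163 + 248) / 12 = 1847.0000 / 12 = 153.9167
UCL_R = D₄·R̄ = 2.282 × 153.9167 = 351.2378

351.238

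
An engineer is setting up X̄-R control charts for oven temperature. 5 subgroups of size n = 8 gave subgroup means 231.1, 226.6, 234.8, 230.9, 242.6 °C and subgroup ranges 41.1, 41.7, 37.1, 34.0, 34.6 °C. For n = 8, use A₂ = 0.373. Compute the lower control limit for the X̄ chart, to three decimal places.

219.138

X̄̄ = (231.1 + 226.6 + 234.8 + 230.9 + 242.6) / 5 = 1166.0000 / 5 = 233.2000
R̄ = (41.1 + 41.7 + 37.1 + 34.0 + 34.6) / 5 = 188.5000 / 5 = 37.7000
LCL = X̄̄ − A₂·R̄ = 233.2000 − 0.373 × 37.7000 = 219.1379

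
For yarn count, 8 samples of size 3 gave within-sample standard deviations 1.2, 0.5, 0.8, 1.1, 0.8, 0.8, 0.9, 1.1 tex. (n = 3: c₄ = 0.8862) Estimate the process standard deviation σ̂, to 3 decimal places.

s̄ = (1.2 + 0.5 + 0.8 + 1.1 + 0.8 + 0.8 + 0.9 + 1.1) / 8 = 0.9000
σ̂ = s̄ / c₄ = 0.9000 / 0.8862 = 1.0156

1.016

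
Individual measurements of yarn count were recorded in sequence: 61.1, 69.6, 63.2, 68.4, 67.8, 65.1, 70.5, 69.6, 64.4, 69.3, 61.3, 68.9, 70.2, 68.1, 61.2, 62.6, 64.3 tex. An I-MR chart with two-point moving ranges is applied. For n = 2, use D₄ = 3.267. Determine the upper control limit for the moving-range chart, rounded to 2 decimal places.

Moving ranges: 8.5, 6.4, 5.2, 0.6, 2.7, 5.4, 0.9, 5.2, 4.9, 8.0, 7.6, 1.3, 2.1, 6.9, 1.4, 1.7; M̄R̄ = 68.8000 / 16 = 4.3000
UCL_MR = D₄·M̄R̄ = 3.267 × 4.3000 = 14.0481

14.05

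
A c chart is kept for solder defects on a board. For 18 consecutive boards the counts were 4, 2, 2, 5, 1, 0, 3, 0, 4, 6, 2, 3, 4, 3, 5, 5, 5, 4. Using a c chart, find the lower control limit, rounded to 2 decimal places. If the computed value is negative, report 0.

c̄ = (4 + 2 + 2 + 5 + 1 + 0 + 3 + 0 + 4 + 6 + 2 + 3 + 4 + 3 + 5 + 5 + 5 + 4) / 18 = 58 / 18 = 3.2222
LCL = c̄ − 3√c̄ = 3.2222 − 3 × 1.7951 = -2.1629 → 0 (cannot be negative)

0.00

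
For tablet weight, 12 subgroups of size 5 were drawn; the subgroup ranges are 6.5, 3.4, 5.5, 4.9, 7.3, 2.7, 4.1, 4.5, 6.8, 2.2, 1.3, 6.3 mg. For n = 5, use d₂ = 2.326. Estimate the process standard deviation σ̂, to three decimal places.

1.988

R̄ = (6.5 + 3.4 + 5.5 + 4.9 + 7.3 + 2.7 + 4.1 + 4.5 + 6.8 + 2.2 + 1.3 + 6.3) / 12 = 4.6250
σ̂ = R̄ / d₂ = 4.6250 / 2.326 = 1.9884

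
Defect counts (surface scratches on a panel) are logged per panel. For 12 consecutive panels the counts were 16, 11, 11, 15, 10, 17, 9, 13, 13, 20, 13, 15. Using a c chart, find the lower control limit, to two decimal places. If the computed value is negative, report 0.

2.53

c̄ = (16 + 11 + 11 + 15 + 10 + 17 + 9 + 13 + 13 + 20 + 13 + 15) / 12 = 163 / 12 = 13.5833
LCL = c̄ − 3√c̄ = 13.5833 − 3 × 3.6856 = 2.5267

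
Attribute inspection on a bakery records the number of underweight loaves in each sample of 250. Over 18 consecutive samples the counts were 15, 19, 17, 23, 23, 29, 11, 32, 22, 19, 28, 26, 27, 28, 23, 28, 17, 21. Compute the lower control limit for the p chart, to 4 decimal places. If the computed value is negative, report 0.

p̄ = Σdᵢ / (k·n) = 408 / (18 × 250) = 0.09067
LCL = p̄ − 3·√(p̄(1−p̄)/n) = 0.09067 − 3 × 0.01816 = 0.03619

0.0362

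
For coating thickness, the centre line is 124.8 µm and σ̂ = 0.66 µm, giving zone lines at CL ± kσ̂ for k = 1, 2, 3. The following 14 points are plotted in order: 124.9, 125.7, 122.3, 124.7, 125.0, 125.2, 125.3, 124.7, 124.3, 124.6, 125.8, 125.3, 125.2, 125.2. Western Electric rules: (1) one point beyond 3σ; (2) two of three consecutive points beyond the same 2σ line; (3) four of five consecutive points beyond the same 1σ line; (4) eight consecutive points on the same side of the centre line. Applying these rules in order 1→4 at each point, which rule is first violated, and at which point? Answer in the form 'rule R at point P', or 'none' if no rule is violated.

rule 1 at point 3

Zone of each point (C = within 1σ̂, B = 1σ̂–2σ̂, A = 2σ̂–3σ̂, * = beyond 3σ̂; sign = side of CL): 1:+C, 2:+B, 3:-*, 4:-C, 5:+C, 6:+C, 7:+C, 8:-C, 9:-C, 10:-C, 11:+B, 12:+C, 13:+C, 14:+C
Rule 1 (one point beyond the 3σ limits) is satisfied at point 3.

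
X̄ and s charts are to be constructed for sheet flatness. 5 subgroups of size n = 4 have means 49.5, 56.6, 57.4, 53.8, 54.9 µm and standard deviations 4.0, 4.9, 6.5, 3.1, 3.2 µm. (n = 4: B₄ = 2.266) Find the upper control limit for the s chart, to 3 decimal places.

9.834

s̄ = (4.0 + 4.9 + 6.5 + 3.1 + 3.2) / 5 = 4.3400
UCL_s = B₄·s̄ = 2.266 × 4.3400 = 9.8344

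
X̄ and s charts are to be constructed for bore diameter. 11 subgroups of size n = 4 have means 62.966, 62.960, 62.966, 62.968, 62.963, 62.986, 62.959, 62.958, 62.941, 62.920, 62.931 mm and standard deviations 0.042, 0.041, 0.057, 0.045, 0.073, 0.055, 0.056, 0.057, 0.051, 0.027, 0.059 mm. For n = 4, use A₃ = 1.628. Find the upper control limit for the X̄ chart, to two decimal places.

X̄̄ = (62.966 + 62.960 + 62.966 + 62.968 + 62.963 + 62.986 + 62.959 + 62.958 + 62.941 + 62.920 + 62.931) / 11 = 62.9562
s̄ = (0.042 + 0.041 + 0.057 + 0.045 + 0.073 + 0.055 + 0.056 + 0.057 + 0.051 + 0.027 + 0.059) / 11 = 0.0512
UCL = X̄̄ + A₃·s̄ = 62.9562 + 1.628 × 0.0512 = 63.0395

63.04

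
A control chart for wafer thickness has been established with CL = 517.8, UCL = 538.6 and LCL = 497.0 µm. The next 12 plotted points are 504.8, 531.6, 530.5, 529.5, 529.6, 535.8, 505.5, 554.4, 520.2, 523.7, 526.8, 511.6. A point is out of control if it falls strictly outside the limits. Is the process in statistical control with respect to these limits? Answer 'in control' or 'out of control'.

Compare each point to [497.0, 538.6]: sample 8 = 554.4 > UCL.

out of control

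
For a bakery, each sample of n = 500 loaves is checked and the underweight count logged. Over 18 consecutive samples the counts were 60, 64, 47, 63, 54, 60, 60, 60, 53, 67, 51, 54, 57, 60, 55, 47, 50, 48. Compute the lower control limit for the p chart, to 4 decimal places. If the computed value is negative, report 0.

p̄ = Σdᵢ / (k·n) = 1010 / (18 × 500) = 0.11222
LCL = p̄ − 3·√(p̄(1−p̄)/n) = 0.11222 − 3 × 0.01412 = 0.06987

0.0699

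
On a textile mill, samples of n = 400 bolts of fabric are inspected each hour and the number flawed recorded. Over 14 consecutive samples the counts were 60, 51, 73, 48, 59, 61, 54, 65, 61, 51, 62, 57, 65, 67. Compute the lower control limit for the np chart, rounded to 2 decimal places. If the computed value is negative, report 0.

38.21

p̄ = Σdᵢ / (k·n) = 834 / (14 × 400) = 0.14893
LCL = np̄ − 3·√(np̄(1−p̄)) = 59.5714 − 3 × 7.1204 = 38.2103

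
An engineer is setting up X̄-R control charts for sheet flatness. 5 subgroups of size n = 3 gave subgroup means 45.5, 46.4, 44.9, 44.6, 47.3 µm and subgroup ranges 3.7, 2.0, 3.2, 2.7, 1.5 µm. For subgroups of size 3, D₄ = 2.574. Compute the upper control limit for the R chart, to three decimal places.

6.744

R̄ = (3.7 + 2.0 + 3.2 + 2.7 + 1.5) / 5 = 13.1000 / 5 = 2.6200
UCL_R = D₄·R̄ = 2.574 × 2.6200 = 6.7439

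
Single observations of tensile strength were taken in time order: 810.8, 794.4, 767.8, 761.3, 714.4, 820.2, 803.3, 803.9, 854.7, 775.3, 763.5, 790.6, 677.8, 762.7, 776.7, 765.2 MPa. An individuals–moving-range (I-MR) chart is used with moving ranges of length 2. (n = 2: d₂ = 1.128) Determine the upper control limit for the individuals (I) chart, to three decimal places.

886.173

X̄ = (810.8 + 794.4 + 767.8 + 761.3 + 714.4 + 820.2 + 803.3 + 803.9 + 854.7 + 775.3 + 763.5 + 790.6 + 677.8 + 762.7 + 776.7 + 765.2) / 16 = 777.6625
Moving ranges: 16.4, 26.6, 6.5, 46.9, 105.8, 16.9, 0.6, 50.8, 79.4, 11.8, 27.1, 112.8, 84.9, 14.0, 11.5; M̄R̄ = 612.0000 / 15 = 40.8000
UCL = X̄ + 3·M̄R̄/d₂ = 777.6625 + 3 × 40.8000 / 1.128 = 886.1731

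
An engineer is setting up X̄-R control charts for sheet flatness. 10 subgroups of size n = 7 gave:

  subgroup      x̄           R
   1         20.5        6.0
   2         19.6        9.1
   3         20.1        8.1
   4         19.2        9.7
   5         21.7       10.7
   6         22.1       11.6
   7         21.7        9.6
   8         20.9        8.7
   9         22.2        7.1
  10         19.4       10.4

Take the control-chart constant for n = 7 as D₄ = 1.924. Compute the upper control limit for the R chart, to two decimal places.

R̄ = (6.0 + 9.1 + 8.1 + 9.7 + 10.7 + 11.6 + 9.6 + 8.7 + 7.1 + 10.4) / 10 = 91.0000 / 10 = 9.1000
UCL_R = D₄·R̄ = 1.924 × 9.1000 = 17.5084

17.51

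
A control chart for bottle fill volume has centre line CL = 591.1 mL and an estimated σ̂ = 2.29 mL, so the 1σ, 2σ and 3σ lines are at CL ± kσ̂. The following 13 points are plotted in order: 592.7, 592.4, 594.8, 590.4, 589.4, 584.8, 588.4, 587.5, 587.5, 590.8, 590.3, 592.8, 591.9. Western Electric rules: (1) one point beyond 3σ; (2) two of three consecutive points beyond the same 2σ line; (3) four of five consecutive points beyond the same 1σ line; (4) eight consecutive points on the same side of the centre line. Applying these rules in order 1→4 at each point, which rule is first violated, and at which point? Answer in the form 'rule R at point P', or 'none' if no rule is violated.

Zone of each point (C = within 1σ̂, B = 1σ̂–2σ̂, A = 2σ̂–3σ̂, * = beyond 3σ̂; sign = side of CL): 1:+C, 2:+C, 3:+B, 4:-C, 5:-C, 6:-A, 7:-B, 8:-B, 9:-B, 10:-C, 11:-C, 12:+C, 13:+C
Rule 3 (four of five consecutive points beyond the same 1σ limit) is satisfied at point 9.

rule 3 at point 9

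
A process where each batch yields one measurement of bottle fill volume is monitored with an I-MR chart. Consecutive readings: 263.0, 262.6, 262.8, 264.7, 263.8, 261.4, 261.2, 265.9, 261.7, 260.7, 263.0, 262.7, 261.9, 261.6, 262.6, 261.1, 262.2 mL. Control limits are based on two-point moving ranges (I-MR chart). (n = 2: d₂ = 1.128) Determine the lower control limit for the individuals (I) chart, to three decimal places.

X̄ = (263.0 + 262.6 + 262.8 + 264.7 + 263.8 + 261.4 + 261.2 + 265.9 + 261.7 + 260.7 + 263.0 + 262.7 + 261.9 + 261.6 + 262.6 + 261.1 + 262.2) / 17 = 262.5235
Moving ranges: 0.4, 0.2, 1.9, 0.9, 2.4, 0.2, 4.7, 4.2, 1.0, 2.3, 0.3, 0.8, 0.3, 1.0, 1.5, 1.1; M̄R̄ = 23.2000 / 16 = 1.4500
LCL = X̄ − 3·M̄R̄/d₂ = 262.5235 − 3 × 1.4500 / 1.128 = 258.6671

258.667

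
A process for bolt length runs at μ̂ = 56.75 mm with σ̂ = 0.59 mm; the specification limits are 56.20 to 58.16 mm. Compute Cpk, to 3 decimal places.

0.311

Cpu = (USL − μ̂) / (3σ̂) = (58.16 − 56.75) / (3 × 0.59) = 0.7966; Cpl = (μ̂ − LSL) / (3σ̂) = (56.75 − 56.20) / (3 × 0.59) = 0.3107; Cpk = min(Cpu, Cpl) = 0.3107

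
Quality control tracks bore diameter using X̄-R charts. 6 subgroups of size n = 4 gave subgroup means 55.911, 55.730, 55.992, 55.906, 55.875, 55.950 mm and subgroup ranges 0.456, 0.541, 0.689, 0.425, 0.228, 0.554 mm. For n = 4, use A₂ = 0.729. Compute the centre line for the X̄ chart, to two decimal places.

55.89

X̄̄ = (55.911 + 55.730 + 55.992 + 55.906 + 55.875 + 55.950) / 6 = 335.3640 / 6 = 55.8940
CL = X̄̄ = 55.8940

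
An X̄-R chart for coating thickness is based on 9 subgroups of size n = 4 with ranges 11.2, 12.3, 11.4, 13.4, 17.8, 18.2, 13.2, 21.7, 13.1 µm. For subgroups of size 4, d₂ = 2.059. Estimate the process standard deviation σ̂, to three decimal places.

7.139

R̄ = (11.2 + 12.3 + 11.4 + 13.4 + 17.8 + 18.2 + 13.2 + 21.7 + 13.1) / 9 = 14.7000
σ̂ = R̄ / d₂ = 14.7000 / 2.059 = 7.1394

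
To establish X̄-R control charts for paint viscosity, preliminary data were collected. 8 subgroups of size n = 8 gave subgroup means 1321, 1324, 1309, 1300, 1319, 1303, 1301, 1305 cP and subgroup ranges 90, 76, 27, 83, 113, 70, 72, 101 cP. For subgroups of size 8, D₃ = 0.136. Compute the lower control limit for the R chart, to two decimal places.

R̄ = (90 + 76 + 27 + 83 + 113 + 70 + 72 + 101) / 8 = 632.0000 / 8 = 79.0000
LCL_R = D₃·R̄ = 0.136 × 79.0000 = 10.7440

10.74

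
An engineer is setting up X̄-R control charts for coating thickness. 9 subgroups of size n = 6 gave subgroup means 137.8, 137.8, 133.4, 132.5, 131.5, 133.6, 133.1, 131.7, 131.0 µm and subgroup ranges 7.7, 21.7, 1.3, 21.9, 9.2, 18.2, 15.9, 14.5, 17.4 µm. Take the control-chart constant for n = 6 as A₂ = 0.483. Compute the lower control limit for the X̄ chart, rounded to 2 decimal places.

126.74

X̄̄ = (137.8 + 137.8 + 133.4 + 132.5 + 131.5 + 133.6 + 133.1 + 131.7 + 131.0) / 9 = 1202.4000 / 9 = 133.6000
R̄ = (7.7 + 21.7 + 1.3 + 21.9 + 9.2 + 18.2 + 15.9 + 14.5 + 17.4) / 9 = 127.8000 / 9 = 14.2000
LCL = X̄̄ − A₂·R̄ = 133.6000 − 0.483 × 14.2000 = 126.7414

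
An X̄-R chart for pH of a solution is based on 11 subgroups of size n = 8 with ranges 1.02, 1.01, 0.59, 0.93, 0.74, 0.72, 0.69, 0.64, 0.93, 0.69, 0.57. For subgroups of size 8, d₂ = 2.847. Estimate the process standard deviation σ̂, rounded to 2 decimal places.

0.27

R̄ = (1.02 + 1.01 + 0.59 + 0.93 + 0.74 + 0.72 + 0.69 + 0.64 + 0.93 + 0.69 + 0.57) / 11 = 0.7755
σ̂ = R̄ / d₂ = 0.7755 / 2.847 = 0.2724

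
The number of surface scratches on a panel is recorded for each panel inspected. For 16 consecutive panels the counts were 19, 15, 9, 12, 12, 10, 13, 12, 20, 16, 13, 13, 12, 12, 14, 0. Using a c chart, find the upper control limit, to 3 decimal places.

c̄ = (19 + 15 + 9 + 12 + 12 + 10 + 13 + 12 + 20 + 16 + 13 + 13 + 12 + 12 + 14 + 0) / 16 = 202 / 16 = 12.6250
UCL = c̄ + 3√c̄ = 12.6250 + 3 × √12.6250 = 12.6250 + 3 × 3.5532 = 23.2845

23.285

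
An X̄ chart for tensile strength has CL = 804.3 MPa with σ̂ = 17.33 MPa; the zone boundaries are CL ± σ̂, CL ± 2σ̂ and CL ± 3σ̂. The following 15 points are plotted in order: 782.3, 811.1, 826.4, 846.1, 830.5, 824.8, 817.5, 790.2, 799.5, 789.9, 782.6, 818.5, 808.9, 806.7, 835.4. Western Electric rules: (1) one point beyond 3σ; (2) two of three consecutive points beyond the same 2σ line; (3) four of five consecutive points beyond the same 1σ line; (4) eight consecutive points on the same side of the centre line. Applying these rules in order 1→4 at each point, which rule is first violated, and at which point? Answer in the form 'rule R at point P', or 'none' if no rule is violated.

Zone of each point (C = within 1σ̂, B = 1σ̂–2σ̂, A = 2σ̂–3σ̂, * = beyond 3σ̂; sign = side of CL): 1:-B, 2:+C, 3:+B, 4:+A, 5:+B, 6:+B, 7:+C, 8:-C, 9:-C, 10:-C, 11:-B, 12:+C, 13:+C, 14:+C, 15:+B
Rule 3 (four of five consecutive points beyond the same 1σ limit) is satisfied at point 6.

rule 3 at point 6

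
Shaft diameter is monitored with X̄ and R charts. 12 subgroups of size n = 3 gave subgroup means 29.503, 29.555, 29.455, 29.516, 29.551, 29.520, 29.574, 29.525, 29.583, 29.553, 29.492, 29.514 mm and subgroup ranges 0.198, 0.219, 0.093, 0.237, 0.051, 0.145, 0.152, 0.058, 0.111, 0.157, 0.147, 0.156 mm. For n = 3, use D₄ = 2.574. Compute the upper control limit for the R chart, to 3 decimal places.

R̄ = (0.198 + 0.219 + 0.093 + 0.237 + 0.051 + 0.145 + 0.152 + 0.058 + 0.111 + 0.157 + 0.147 + 0.156) / 12 = 1.7240 / 12 = 0.1437
UCL_R = D₄·R̄ = 2.574 × 0.1437 = 0.3698

0.370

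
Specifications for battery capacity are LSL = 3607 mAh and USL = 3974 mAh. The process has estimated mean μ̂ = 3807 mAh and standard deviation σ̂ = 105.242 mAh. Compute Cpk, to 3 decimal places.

0.529

Cpu = (USL − μ̂) / (3σ̂) = (3974 − 3807) / (3 × 105.242) = 0.5289; Cpl = (μ̂ − LSL) / (3σ̂) = (3807 − 3607) / (3 × 105.242) = 0.6335; Cpk = min(Cpu, Cpl) = 0.5289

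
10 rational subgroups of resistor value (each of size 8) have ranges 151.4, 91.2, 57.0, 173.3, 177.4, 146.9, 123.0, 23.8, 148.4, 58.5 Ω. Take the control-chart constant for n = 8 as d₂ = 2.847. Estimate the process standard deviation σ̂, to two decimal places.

40.43

R̄ = (151.4 + 91.2 + 57.0 + 173.3 + 177.4 + 146.9 + 123.0 + 23.8 + 148.4 + 58.5) / 10 = 115.0900
σ̂ = R̄ / d₂ = 115.0900 / 2.847 = 40.4250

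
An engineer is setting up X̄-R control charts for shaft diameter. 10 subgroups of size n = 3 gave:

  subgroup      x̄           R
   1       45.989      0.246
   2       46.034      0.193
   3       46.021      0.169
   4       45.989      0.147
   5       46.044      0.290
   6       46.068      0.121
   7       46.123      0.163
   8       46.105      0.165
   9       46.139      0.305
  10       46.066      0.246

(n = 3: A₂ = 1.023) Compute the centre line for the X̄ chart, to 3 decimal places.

X̄̄ = (45.989 + 46.034 + 46.021 + 45.989 + 46.044 + 46.068 + 46.123 + 46.105 + 46.139 + 46.066) / 10 = 460.5780 / 10 = 46.0578
CL = X̄̄ = 46.0578

46.058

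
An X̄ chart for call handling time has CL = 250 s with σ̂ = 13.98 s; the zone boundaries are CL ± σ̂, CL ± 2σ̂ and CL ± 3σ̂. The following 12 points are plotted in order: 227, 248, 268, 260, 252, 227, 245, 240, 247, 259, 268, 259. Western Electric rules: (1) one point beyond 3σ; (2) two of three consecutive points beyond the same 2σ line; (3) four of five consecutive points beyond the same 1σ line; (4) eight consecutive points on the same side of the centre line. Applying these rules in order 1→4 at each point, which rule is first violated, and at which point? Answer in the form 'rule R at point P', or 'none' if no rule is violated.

none

Zone of each point (C = within 1σ̂, B = 1σ̂–2σ̂, A = 2σ̂–3σ̂, * = beyond 3σ̂; sign = side of CL): 1:-B, 2:-C, 3:+B, 4:+C, 5:+C, 6:-B, 7:-C, 8:-C, 9:-C, 10:+C, 11:+B, 12:+C
No rule fires across all 12 points.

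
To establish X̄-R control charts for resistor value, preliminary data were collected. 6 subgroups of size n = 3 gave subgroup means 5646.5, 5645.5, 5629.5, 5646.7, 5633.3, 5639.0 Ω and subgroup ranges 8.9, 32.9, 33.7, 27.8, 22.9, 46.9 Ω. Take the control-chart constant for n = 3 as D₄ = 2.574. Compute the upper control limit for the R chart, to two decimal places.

74.26

R̄ = (8.9 + 32.9 + 33.7 + 27.8 + 22.9 + 46.9) / 6 = 173.1000 / 6 = 28.8500
UCL_R = D₄·R̄ = 2.574 × 28.8500 = 74.2599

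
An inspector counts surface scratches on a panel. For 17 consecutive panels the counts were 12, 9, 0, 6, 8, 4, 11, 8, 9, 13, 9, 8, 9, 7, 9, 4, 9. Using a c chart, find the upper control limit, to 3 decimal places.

c̄ = (12 + 9 + 0 + 6 + 8 + 4 + 11 + 8 + 9 + 13 + 9 + 8 + 9 + 7 + 9 + 4 + 9) / 17 = 135 / 17 = 7.9412
UCL = c̄ + 3√c̄ = 7.9412 + 3 × √7.9412 = 7.9412 + 3 × 2.8180 = 16.3952

16.395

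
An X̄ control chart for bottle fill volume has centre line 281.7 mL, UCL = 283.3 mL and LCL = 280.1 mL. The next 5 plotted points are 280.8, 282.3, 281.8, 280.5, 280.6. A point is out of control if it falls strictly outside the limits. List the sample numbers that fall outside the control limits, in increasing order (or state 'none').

none

All 5 points lie within [280.1, 283.3].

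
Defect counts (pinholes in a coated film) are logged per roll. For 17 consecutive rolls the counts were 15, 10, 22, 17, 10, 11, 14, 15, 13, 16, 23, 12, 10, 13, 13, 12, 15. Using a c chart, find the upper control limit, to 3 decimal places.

c̄ = (15 + 10 + 22 + 17 + 10 + 11 + 14 + 15 + 13 + 16 + 23 + 12 + 10 + 13 + 13 + 12 + 15) / 17 = 241 / 17 = 14.1765
UCL = c̄ + 3√c̄ = 14.1765 + 3 × √14.1765 = 14.1765 + 3 × 3.7652 = 25.4720

25.472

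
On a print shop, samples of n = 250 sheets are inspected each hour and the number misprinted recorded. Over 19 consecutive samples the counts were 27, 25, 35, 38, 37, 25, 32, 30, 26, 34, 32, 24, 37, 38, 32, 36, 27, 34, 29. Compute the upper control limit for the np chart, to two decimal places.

p̄ = Σdᵢ / (k·n) = 598 / (19 × 250) = 0.12589
UCL = np̄ + 3·√(np̄(1−p̄)) = 31.4737 + 3 × √(31.4737×0.87411) = 31.4737 + 3 × 5.2451 = 47.2091

47.21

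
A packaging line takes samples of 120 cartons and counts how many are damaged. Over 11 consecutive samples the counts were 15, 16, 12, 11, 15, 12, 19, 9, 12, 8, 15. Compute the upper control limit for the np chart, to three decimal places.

p̄ = Σdᵢ / (k·n) = 144 / (11 × 120) = 0.10909
UCL = np̄ + 3·√(np̄(1−p̄)) = 13.0909 + 3 × √(13.0909×0.89091) = 13.0909 + 3 × 3.4151 = 23.3362

23.336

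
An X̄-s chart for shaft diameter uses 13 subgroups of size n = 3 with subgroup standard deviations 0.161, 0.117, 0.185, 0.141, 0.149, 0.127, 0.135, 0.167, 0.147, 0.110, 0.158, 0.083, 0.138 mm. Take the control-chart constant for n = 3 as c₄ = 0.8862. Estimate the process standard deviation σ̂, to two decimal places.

s̄ = (0.161 + 0.117 + 0.185 + 0.141 + 0.149 + 0.127 + 0.135 + 0.167 + 0.147 + 0.110 + 0.158 + 0.083 + 0.138) / 13 = 0.1398
σ̂ = s̄ / c₄ = 0.1398 / 0.8862 = 0.1578

0.16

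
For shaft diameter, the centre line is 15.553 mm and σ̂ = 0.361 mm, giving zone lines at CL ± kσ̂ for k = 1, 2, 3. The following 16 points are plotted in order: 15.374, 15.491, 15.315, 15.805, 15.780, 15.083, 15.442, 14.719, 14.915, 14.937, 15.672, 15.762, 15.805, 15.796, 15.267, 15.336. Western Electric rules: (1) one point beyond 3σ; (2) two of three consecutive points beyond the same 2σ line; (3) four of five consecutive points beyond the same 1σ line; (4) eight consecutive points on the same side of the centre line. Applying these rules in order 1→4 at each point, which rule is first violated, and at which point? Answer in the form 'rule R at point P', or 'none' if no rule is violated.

rule 3 at point 10

Zone of each point (C = within 1σ̂, B = 1σ̂–2σ̂, A = 2σ̂–3σ̂, * = beyond 3σ̂; sign = side of CL): 1:-C, 2:-C, 3:-C, 4:+C, 5:+C, 6:-B, 7:-C, 8:-A, 9:-B, 10:-B, 11:+C, 12:+C, 13:+C, 14:+C, 15:-C, 16:-C
Rule 3 (four of five consecutive points beyond the same 1σ limit) is satisfied at point 10.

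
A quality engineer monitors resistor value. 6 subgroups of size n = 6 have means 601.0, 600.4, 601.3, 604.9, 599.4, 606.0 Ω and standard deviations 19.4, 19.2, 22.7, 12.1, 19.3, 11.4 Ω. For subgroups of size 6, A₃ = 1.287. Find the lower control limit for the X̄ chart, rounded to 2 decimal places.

X̄̄ = (601.0 + 600.4 + 601.3 + 604.9 + 599.4 + 606.0) / 6 = 602.1667
s̄ = (19.4 + 19.2 + 22.7 + 12.1 + 19.3 + 11.4) / 6 = 17.3500
LCL = X̄̄ − A₃·s̄ = 602.1667 − 1.287 × 17.3500 = 579.8372

579.84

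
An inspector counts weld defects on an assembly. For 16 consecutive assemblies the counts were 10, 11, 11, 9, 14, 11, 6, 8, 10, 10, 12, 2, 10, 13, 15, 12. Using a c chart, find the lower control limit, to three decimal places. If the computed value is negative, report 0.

0.645

c̄ = (10 + 11 + 11 + 9 + 14 + 11 + 6 + 8 + 10 + 10 + 12 + 2 + 10 + 13 + 15 + 12) / 16 = 164 / 16 = 10.2500
LCL = c̄ − 3√c̄ = 10.2500 − 3 × 3.2016 = 0.6453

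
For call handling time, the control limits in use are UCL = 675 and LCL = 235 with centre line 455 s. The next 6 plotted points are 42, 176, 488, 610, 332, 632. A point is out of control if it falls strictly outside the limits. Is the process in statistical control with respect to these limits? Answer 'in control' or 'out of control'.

Compare each point to [235, 675]: sample 1 = 42 < LCL; sample 2 = 176 < LCL.

out of control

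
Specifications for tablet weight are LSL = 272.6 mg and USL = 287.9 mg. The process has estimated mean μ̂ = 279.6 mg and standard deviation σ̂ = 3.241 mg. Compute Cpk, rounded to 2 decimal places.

Cpu = (USL − μ̂) / (3σ̂) = (287.9 − 279.6) / (3 × 3.241) = 0.8536; Cpl = (μ̂ − LSL) / (3σ̂) = (279.6 − 272.6) / (3 × 3.241) = 0.7199; Cpk = min(Cpu, Cpl) = 0.7199

0.72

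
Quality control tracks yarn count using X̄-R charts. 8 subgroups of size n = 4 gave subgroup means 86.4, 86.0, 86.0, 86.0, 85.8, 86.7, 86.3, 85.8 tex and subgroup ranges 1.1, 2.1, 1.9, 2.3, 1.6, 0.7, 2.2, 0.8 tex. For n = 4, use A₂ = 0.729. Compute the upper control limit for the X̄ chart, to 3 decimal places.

87.282

X̄̄ = (86.4 + 86.0 + 86.0 + 86.0 + 85.8 + 86.7 + 86.3 + 85.8) / 8 = 689.0000 / 8 = 86.1250
R̄ = (1.1 + 2.1 + 1.9 + 2.3 + 1.6 + 0.7 + 2.2 + 0.8) / 8 = 12.7000 / 8 = 1.5875
UCL = X̄̄ + A₂·R̄ = 86.1250 + 0.729 × 1.5875 = 87.2823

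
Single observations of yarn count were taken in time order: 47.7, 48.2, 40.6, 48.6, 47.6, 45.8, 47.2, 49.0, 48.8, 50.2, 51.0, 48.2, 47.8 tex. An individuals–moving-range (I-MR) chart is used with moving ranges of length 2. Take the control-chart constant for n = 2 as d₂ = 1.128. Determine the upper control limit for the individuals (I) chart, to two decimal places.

53.89

X̄ = (47.7 + 48.2 + 40.6 + 48.6 + 47.6 + 45.8 + 47.2 + 49.0 + 48.8 + 50.2 + 51.0 + 48.2 + 47.8) / 13 = 47.7462
Moving ranges: 0.5, 7.6, 8.0, 1.0, 1.8, 1.4, 1.8, 0.2, 1.4, 0.8, 2.8, 0.4; M̄R̄ = 27.7000 / 12 = 2.3083
UCL = X̄ + 3·M̄R̄/d₂ = 47.7462 + 3 × 2.3083 / 1.128 = 53.8853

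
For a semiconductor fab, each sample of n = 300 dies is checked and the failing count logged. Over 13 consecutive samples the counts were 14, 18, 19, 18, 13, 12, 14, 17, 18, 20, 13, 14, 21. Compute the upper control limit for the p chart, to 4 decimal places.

0.0933

p̄ = Σdᵢ / (k·n) = 211 / (13 × 300) = 0.05410
UCL = p̄ + 3·√(p̄(1−p̄)/n) = 0.05410 + 3 × √(0.05410×0.94590/300) = 0.05410 + 3 × 0.01306 = 0.09329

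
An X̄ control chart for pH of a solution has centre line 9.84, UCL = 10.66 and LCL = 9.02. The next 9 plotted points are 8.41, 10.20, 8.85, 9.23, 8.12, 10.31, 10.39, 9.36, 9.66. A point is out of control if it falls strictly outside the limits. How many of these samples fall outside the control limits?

Compare each point to [9.02, 10.66]: sample 1 = 8.41 < LCL; sample 3 = 8.85 < LCL; sample 5 = 8.12 < LCL.

3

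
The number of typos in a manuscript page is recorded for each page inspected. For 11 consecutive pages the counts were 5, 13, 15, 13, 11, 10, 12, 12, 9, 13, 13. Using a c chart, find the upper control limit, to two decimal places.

c̄ = (5 + 13 + 15 + 13 + 11 + 10 + 12 + 12 + 9 + 13 + 13) / 11 = 126 / 11 = 11.4545
UCL = c̄ + 3√c̄ = 11.4545 + 3 × √11.4545 = 11.4545 + 3 × 3.3845 = 21.6079

21.61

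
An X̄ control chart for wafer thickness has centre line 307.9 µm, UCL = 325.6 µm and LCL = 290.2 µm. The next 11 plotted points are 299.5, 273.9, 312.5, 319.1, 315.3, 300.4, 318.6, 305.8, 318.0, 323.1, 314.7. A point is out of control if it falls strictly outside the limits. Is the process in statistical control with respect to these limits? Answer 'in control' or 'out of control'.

Compare each point to [290.2, 325.6]: sample 2 = 273.9 < LCL.

out of control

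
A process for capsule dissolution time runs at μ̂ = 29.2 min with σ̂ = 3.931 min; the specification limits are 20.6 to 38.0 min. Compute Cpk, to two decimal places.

Cpu = (USL − μ̂) / (3σ̂) = (38.0 − 29.2) / (3 × 3.931) = 0.7462; Cpl = (μ̂ − LSL) / (3σ̂) = (29.2 − 20.6) / (3 × 3.931) = 0.7292; Cpk = min(Cpu, Cpl) = 0.7292

0.73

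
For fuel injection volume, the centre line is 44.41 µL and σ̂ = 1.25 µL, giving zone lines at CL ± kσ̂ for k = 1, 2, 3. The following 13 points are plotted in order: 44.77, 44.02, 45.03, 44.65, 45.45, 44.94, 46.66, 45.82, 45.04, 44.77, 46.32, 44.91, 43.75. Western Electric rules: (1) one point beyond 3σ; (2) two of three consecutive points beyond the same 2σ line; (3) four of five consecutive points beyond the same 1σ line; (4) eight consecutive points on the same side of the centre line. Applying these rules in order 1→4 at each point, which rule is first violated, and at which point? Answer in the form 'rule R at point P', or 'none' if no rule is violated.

Zone of each point (C = within 1σ̂, B = 1σ̂–2σ̂, A = 2σ̂–3σ̂, * = beyond 3σ̂; sign = side of CL): 1:+C, 2:-C, 3:+C, 4:+C, 5:+C, 6:+C, 7:+B, 8:+B, 9:+C, 10:+C, 11:+B, 12:+C, 13:-C
Rule 4 (eight consecutive points on the same side of the centre line) is satisfied at point 10.

rule 4 at point 10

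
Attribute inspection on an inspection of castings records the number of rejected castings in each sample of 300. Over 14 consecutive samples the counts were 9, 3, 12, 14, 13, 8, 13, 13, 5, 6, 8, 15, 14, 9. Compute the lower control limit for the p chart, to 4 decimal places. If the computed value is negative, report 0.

0.0025

p̄ = Σdᵢ / (k·n) = 142 / (14 × 300) = 0.03381
LCL = p̄ − 3·√(p̄(1−p̄)/n) = 0.03381 − 3 × 0.01043 = 0.00250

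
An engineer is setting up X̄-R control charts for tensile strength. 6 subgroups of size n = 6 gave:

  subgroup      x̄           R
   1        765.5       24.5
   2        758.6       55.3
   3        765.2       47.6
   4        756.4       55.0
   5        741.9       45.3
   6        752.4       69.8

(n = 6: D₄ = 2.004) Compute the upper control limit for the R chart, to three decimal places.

99.365

R̄ = (24.5 + 55.3 + 47.6 + 55.0 + 45.3 + 69.8) / 6 = 297.5000 / 6 = 49.5833
UCL_R = D₄·R̄ = 2.004 × 49.5833 = 99.3650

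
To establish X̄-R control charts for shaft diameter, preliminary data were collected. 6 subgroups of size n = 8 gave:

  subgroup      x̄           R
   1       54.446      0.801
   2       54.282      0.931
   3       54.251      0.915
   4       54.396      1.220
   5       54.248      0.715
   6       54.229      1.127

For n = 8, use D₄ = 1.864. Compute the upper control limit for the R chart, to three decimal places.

1.774

R̄ = (0.801 + 0.931 + 0.915 + 1.220 + 0.715 + 1.127) / 6 = 5.7090 / 6 = 0.9515
UCL_R = D₄·R̄ = 1.864 × 0.9515 = 1.7736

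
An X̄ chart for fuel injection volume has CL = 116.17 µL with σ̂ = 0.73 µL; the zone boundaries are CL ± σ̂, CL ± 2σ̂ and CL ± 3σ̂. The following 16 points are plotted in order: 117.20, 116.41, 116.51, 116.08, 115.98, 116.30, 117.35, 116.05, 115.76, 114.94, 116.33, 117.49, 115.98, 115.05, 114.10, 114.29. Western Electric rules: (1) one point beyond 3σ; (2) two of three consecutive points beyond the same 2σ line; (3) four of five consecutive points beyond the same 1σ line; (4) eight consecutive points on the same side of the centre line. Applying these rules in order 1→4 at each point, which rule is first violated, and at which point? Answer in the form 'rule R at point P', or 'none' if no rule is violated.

Zone of each point (C = within 1σ̂, B = 1σ̂–2σ̂, A = 2σ̂–3σ̂, * = beyond 3σ̂; sign = side of CL): 1:+B, 2:+C, 3:+C, 4:-C, 5:-C, 6:+C, 7:+B, 8:-C, 9:-C, 10:-B, 11:+C, 12:+B, 13:-C, 14:-B, 15:-A, 16:-A
Rule 2 (two of three consecutive points beyond the same 2σ limit) is satisfied at point 16.

rule 2 at point 16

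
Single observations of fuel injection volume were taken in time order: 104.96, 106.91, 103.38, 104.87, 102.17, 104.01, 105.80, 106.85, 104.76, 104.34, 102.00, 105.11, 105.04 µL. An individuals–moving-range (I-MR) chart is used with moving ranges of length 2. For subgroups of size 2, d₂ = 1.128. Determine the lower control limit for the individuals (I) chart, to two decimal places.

99.67

X̄ = (104.96 + 106.91 + 103.38 + 104.87 + 102.17 + 104.01 + 105.80 + 106.85 + 104.76 + 104.34 + 102.00 + 105.11 + 105.04) / 13 = 104.6308
Moving ranges: 1.95, 3.53, 1.49, 2.70, 1.84, 1.79, 1.05, 2.09, 0.42, 2.34, 3.11, 0.07; M̄R̄ = 22.3800 / 12 = 1.8650
LCL = X̄ − 3·M̄R̄/d₂ = 104.6308 − 3 × 1.8650 / 1.128 = 99.6707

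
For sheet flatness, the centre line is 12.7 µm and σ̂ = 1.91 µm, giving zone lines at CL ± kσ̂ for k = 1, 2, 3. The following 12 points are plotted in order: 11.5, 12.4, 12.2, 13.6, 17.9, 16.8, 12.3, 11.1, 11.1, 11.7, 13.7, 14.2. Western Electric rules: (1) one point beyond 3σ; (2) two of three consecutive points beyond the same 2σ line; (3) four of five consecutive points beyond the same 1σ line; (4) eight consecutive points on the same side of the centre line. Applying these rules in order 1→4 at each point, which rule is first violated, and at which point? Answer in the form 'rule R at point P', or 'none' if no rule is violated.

rule 2 at point 6

Zone of each point (C = within 1σ̂, B = 1σ̂–2σ̂, A = 2σ̂–3σ̂, * = beyond 3σ̂; sign = side of CL): 1:-C, 2:-C, 3:-C, 4:+C, 5:+A, 6:+A, 7:-C, 8:-C, 9:-C, 10:-C, 11:+C, 12:+C
Rule 2 (two of three consecutive points beyond the same 2σ limit) is satisfied at point 6.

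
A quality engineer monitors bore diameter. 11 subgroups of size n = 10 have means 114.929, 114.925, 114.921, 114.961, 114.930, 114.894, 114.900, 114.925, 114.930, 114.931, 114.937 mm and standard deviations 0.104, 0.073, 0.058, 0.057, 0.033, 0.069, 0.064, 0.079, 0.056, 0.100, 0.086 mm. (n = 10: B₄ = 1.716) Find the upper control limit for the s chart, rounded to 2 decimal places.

s̄ = (0.104 + 0.073 + 0.058 + 0.057 + 0.033 + 0.069 + 0.064 + 0.079 + 0.056 + 0.100 + 0.086) / 11 = 0.0708
UCL_s = B₄·s̄ = 1.716 × 0.0708 = 0.1215

0.12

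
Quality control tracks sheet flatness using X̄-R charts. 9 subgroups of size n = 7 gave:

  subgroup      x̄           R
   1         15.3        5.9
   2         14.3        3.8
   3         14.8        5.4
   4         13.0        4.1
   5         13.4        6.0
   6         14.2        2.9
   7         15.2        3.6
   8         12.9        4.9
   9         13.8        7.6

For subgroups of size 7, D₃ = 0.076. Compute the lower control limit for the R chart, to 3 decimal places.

R̄ = (5.9 + 3.8 + 5.4 + 4.1 + 6.0 + 2.9 + 3.6 + 4.9 + 7.6) / 9 = 44.2000 / 9 = 4.9111
LCL_R = D₃·R̄ = 0.076 × 4.9111 = 0.3732

0.373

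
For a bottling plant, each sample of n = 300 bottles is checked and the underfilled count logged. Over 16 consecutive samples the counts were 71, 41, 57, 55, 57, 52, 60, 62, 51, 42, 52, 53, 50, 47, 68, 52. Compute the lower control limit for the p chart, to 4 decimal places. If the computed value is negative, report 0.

0.1145

p̄ = Σdᵢ / (k·n) = 870 / (16 × 300) = 0.18125
LCL = p̄ − 3·√(p̄(1−p̄)/n) = 0.18125 − 3 × 0.02224 = 0.11453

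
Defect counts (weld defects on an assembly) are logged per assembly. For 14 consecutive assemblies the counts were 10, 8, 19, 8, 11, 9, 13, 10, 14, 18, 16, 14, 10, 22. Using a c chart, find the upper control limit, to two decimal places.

23.82

c̄ = (10 + 8 + 19 + 8 + 11 + 9 + 13 + 10 + 14 + 18 + 16 + 14 + 10 + 22) / 14 = 182 / 14 = 13.0000
UCL = c̄ + 3√c̄ = 13.0000 + 3 × √13.0000 = 13.0000 + 3 × 3.6056 = 23.8167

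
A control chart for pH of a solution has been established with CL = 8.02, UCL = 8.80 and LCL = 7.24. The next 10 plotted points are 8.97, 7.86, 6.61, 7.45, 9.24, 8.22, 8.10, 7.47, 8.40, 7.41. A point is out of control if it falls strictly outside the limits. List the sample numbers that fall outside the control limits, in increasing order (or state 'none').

Compare each point to [7.24, 8.80]: sample 1 = 8.97 > UCL; sample 3 = 6.61 < LCL; sample 5 = 9.24 > UCL.

1, 3, 5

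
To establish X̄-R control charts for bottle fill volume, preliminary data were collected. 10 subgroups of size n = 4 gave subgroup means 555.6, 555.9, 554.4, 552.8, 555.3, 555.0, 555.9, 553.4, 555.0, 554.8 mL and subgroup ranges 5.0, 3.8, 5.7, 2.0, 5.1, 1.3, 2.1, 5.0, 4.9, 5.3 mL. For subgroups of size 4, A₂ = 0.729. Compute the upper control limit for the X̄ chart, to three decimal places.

X̄̄ = (555.6 + 555.9 + 554.4 + 552.8 + 555.3 + 555.0 + 555.9 + 553.4 + 555.0 + 554.8) / 10 = 5548.1000 / 10 = 554.8100
R̄ = (5.0 + 3.8 + 5.7 + 2.0 + 5.1 + 1.3 + 2.1 + 5.0 + 4.9 + 5.3) / 10 = 40.2000 / 10 = 4.0200
UCL = X̄̄ + A₂·R̄ = 554.8100 + 0.729 × 4.0200 = 557.7406

557.741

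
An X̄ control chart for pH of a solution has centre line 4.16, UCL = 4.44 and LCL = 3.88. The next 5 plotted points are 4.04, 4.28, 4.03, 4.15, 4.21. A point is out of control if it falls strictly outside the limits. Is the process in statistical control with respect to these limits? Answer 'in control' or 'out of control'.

All 5 points lie within [3.88, 4.44].

in control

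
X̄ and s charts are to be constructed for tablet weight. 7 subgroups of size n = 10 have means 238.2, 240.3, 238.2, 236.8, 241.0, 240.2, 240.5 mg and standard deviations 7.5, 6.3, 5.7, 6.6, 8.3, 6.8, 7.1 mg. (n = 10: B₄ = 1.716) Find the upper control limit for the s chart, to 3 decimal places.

11.840

s̄ = (7.5 + 6.3 + 5.7 + 6.6 + 8.3 + 6.8 + 7.1) / 7 = 6.9000
UCL_s = B₄·s̄ = 1.716 × 6.9000 = 11.8404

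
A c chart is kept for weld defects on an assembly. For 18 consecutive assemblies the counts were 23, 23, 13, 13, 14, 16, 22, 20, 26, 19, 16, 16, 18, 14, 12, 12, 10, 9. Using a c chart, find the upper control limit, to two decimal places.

28.61

c̄ = (23 + 23 + 13 + 13 + 14 + 16 + 22 + 20 + 26 + 19 + 16 + 16 + 18 + 14 + 12 + 12 + 10 + 9) / 18 = 296 / 18 = 16.4444
UCL = c̄ + 3√c̄ = 16.4444 + 3 × √16.4444 = 16.4444 + 3 × 4.0552 = 28.6100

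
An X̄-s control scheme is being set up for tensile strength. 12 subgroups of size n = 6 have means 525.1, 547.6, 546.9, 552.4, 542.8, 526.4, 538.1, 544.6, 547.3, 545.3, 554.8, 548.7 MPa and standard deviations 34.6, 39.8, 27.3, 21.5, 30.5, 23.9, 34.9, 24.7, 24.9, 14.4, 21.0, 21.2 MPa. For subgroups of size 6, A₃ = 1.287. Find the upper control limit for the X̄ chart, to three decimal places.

577.514

X̄̄ = (525.1 + 547.6 + 546.9 + 552.4 + 542.8 + 526.4 + 538.1 + 544.6 + 547.3 + 545.3 + 554.8 + 548.7) / 12 = 543.3333
s̄ = (34.6 + 39.8 + 27.3 + 21.5 + 30.5 + 23.9 + 34.9 + 24.7 + 24.9 + 14.4 + 21.0 + 21.2) / 12 = 26.5583
UCL = X̄̄ + A₃·s̄ = 543.3333 + 1.287 × 26.5583 = 577.5139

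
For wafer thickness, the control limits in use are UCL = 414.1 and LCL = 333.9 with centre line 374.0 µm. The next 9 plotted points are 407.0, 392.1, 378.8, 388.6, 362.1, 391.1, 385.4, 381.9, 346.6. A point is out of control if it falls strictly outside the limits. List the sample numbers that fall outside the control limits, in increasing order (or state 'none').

none

All 9 points lie within [333.9, 414.1].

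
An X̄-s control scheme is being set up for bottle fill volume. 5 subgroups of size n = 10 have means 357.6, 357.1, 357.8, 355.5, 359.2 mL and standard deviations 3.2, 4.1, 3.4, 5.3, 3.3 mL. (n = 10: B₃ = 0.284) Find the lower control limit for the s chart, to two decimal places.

s̄ = (3.2 + 4.1 + 3.4 + 5.3 + 3.3) / 5 = 3.8600
LCL_s = B₃·s̄ = 0.284 × 3.8600 = 1.0962

1.10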